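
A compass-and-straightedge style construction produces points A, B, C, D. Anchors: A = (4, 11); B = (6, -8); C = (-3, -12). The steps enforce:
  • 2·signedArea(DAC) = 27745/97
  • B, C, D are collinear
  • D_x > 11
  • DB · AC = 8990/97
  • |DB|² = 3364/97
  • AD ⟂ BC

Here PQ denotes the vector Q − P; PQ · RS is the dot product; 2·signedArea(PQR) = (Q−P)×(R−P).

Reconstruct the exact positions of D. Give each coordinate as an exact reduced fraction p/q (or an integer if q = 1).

1. D_x = 1104/97  [B, C, D are collinear ∩ AD ⟂ BC]
2. D_y = -544/97  [B, C, D are collinear ∩ AD ⟂ BC]
   → D = (1104/97, -544/97)

D = (1104/97, -544/97)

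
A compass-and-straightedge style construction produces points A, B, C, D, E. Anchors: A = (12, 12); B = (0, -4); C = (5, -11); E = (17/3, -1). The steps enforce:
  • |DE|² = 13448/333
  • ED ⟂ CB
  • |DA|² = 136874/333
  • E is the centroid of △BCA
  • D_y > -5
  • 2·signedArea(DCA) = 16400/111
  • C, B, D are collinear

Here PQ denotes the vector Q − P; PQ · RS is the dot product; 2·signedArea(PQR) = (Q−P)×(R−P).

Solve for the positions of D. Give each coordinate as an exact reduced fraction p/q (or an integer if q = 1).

1. D_x = 55/111  [C, B, D are collinear ∩ ED ⟂ CB]
2. D_y = -521/111  [C, B, D are collinear ∩ ED ⟂ CB]
   → D = (55/111, -521/111)

D = (55/111, -521/111)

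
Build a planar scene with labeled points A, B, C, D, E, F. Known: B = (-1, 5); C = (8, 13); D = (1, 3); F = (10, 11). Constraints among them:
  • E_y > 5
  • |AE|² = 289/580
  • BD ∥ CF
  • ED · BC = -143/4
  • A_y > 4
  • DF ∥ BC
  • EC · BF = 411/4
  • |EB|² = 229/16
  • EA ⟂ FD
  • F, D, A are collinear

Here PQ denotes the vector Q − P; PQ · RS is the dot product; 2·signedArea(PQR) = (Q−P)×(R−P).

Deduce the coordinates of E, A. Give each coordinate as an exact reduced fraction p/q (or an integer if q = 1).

1. E_x = 11/4  [EC · BF = 411/4 ∩ ED · BC = -143/4]
2. E_y = 11/2  [EC · BF = 411/4 ∩ ED · BC = -143/4]
   → E = (11/4, 11/2)
3. A_x = 1867/580  [F, D, A are collinear ∩ EA ⟂ FD]
4. A_y = 721/145  [F, D, A are collinear ∩ EA ⟂ FD]
   → A = (1867/580, 721/145)

A = (1867/580, 721/145)
E = (11/4, 11/2)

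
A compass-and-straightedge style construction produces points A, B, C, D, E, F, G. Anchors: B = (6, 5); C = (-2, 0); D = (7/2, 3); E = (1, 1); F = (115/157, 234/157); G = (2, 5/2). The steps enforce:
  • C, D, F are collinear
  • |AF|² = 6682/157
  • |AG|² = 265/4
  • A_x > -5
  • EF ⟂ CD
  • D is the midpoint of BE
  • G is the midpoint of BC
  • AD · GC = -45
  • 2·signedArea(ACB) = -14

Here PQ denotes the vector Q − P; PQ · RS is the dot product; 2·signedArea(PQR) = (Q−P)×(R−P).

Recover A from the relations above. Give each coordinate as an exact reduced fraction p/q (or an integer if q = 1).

1. A_x = -4  [2·signedArea(ACB) = -14 ∩ AD · GC = -45]
2. A_y = -3  [2·signedArea(ACB) = -14 ∩ AD · GC = -45]
   → A = (-4, -3)

A = (-4, -3)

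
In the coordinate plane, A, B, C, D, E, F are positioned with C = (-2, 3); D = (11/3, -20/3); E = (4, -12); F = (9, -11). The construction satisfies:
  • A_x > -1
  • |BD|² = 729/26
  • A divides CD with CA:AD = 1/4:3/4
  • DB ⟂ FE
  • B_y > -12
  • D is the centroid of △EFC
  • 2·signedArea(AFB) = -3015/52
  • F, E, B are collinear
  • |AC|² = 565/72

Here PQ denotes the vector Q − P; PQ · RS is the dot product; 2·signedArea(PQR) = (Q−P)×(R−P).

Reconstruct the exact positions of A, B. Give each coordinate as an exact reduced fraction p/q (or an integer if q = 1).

1. A_x = -7/12  [A divides CD with CA:AD = 1/4:3/4]
2. A_y = 7/12  [A divides CD with CA:AD = 1/4:3/4]
   → A = (-7/12, 7/12)
3. B_x = 367/78  [F, E, B are collinear ∩ DB ⟂ FE]
4. B_y = -925/78  [F, E, B are collinear ∩ DB ⟂ FE]
   → B = (367/78, -925/78)

A = (-7/12, 7/12)
B = (367/78, -925/78)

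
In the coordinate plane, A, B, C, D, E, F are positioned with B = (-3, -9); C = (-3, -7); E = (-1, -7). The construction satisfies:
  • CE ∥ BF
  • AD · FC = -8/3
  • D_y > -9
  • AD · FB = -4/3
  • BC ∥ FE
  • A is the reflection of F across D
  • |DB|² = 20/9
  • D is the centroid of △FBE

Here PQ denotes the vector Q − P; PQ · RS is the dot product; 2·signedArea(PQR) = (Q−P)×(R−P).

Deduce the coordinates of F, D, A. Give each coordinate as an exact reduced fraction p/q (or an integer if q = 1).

1. F_x = -1  [BC ∥ FE ∩ CE ∥ BF]
2. F_y = -9  [BC ∥ FE ∩ CE ∥ BF]
   → F = (-1, -9)
3. D_x = -5/3  [D is the centroid of △FBE]
4. D_y = -25/3  [D is the centroid of △FBE]
   → D = (-5/3, -25/3)
5. A_x = -7/3  [A is the reflection of F across D]
6. A_y = -23/3  [A is the reflection of F across D]
   → A = (-7/3, -23/3)

A = (-7/3, -23/3)
D = (-5/3, -25/3)
F = (-1, -9)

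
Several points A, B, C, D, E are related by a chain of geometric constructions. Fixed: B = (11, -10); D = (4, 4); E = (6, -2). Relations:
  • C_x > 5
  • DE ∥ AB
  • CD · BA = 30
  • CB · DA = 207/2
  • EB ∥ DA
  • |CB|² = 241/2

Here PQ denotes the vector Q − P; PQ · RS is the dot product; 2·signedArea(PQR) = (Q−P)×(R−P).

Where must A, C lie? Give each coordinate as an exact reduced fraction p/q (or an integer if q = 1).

A = (9, -4)
C = (11/2, -1/2)

1. A_x = 9  [DE ∥ AB ∩ EB ∥ DA]
2. A_y = -4  [DE ∥ AB ∩ EB ∥ DA]
   → A = (9, -4)
3. C_x = 11/2  [CB · DA = 207/2 ∩ CD · BA = 30]
4. C_y = -1/2  [CB · DA = 207/2 ∩ CD · BA = 30]
   → C = (11/2, -1/2)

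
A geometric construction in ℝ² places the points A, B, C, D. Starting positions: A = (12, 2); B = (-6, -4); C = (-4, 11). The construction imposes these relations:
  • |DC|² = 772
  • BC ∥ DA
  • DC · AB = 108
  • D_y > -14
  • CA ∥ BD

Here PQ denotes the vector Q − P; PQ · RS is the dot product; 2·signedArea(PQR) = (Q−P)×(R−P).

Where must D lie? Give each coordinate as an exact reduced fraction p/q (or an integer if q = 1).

1. D_x = 10  [BC ∥ DA ∩ CA ∥ BD]
2. D_y = -13  [BC ∥ DA ∩ CA ∥ BD]
   → D = (10, -13)

D = (10, -13)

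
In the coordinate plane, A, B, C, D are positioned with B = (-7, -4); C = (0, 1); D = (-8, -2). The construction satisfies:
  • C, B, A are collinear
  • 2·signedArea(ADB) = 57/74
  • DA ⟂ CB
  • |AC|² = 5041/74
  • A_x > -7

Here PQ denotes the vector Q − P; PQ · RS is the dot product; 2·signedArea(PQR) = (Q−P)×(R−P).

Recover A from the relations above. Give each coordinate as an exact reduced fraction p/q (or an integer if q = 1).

A = (-497/74, -281/74)

1. A_x = -497/74  [C, B, A are collinear ∩ DA ⟂ CB]
2. A_y = -281/74  [C, B, A are collinear ∩ DA ⟂ CB]
   → A = (-497/74, -281/74)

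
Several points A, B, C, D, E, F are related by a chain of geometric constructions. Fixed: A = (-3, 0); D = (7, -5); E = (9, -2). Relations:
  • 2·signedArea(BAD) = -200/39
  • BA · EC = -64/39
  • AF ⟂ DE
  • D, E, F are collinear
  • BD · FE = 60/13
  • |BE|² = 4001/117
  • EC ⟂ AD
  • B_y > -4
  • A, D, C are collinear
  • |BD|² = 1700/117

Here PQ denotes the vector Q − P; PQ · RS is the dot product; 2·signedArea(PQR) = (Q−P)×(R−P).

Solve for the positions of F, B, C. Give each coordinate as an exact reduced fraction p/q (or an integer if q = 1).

1. F_x = 81/13  [D, E, F are collinear ∩ AF ⟂ DE]
2. F_y = -80/13  [D, E, F are collinear ∩ AF ⟂ DE]
   → F = (81/13, -80/13)
3. B_x = 133/39  [2·signedArea(BAD) = -200/39 ∩ BD · FE = 60/13]
4. B_y = -145/39  [2·signedArea(BAD) = -200/39 ∩ BD · FE = 60/13]
   → B = (133/39, -145/39)
5. C_x = 37/5  [A, D, C are collinear ∩ EC ⟂ AD]
6. C_y = -26/5  [A, D, C are collinear ∩ EC ⟂ AD]
   → C = (37/5, -26/5)

B = (133/39, -145/39)
C = (37/5, -26/5)
F = (81/13, -80/13)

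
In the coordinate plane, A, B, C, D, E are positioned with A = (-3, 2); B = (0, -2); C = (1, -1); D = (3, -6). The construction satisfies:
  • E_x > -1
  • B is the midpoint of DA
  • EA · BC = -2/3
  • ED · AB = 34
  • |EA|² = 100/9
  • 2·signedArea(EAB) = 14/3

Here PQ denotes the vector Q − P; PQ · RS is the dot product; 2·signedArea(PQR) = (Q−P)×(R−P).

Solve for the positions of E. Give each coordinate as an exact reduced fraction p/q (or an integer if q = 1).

E = (-1/3, 0)

1. E_x = -1/3  [2·signedArea(EAB) = 14/3 ∩ EA · BC = -2/3]
2. E_y = 0  [2·signedArea(EAB) = 14/3 ∩ EA · BC = -2/3]
   → E = (-1/3, 0)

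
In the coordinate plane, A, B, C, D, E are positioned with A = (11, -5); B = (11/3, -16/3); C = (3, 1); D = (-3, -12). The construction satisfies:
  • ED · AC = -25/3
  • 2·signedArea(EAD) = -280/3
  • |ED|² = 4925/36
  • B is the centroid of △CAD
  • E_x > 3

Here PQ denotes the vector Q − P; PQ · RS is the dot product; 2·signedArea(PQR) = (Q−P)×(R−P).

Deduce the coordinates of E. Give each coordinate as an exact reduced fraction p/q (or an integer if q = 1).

E = (10/3, -13/6)

1. E_x = 10/3  [2·signedArea(EAD) = -280/3 ∩ ED · AC = -25/3]
2. E_y = -13/6  [2·signedArea(EAD) = -280/3 ∩ ED · AC = -25/3]
   → E = (10/3, -13/6)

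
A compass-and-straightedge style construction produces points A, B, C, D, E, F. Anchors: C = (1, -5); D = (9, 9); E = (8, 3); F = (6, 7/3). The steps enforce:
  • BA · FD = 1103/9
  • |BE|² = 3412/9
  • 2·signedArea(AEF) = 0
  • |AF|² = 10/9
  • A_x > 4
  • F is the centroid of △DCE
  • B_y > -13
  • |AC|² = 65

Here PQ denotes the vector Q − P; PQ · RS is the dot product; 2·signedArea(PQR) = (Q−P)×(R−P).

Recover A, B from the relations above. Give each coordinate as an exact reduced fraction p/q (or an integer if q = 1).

1. A_x = 5  [line 2/3·x + -2·y + 2/3 = 0 ∩ |AC|² = 65]
2. A_y = 2  [line 2/3·x + -2·y + 2/3 = 0 ∩ |AC|² = 65]
   → A = (5, 2)
3. B_x = -4  [line -3·x + -20/3·y + -848/9 = 0 ∩ |BE|² = 3412/9]
4. B_y = -37/3  [line -3·x + -20/3·y + -848/9 = 0 ∩ |BE|² = 3412/9]
   → B = (-4, -37/3)

A = (5, 2)
B = (-4, -37/3)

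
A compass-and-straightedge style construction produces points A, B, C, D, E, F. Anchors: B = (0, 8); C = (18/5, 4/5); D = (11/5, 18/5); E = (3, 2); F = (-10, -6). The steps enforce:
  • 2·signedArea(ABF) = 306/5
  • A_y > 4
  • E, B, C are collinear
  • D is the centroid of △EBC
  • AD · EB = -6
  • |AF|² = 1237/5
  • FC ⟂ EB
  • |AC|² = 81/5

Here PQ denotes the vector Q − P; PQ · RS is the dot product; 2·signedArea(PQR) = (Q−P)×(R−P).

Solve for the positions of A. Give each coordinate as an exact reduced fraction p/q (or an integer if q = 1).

1. A_x = 9/5  [2·signedArea(ABF) = 306/5 ∩ AD · EB = -6]
2. A_y = 22/5  [2·signedArea(ABF) = 306/5 ∩ AD · EB = -6]
   → A = (9/5, 22/5)

A = (9/5, 22/5)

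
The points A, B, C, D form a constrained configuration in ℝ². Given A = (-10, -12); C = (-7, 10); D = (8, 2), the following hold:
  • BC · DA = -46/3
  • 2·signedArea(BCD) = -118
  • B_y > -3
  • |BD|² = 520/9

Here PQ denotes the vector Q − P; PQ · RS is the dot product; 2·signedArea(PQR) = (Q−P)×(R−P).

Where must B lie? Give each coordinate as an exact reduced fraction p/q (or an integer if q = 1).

1. B_x = 2  [BC · DA = -46/3 ∩ 2·signedArea(BCD) = -118]
2. B_y = -8/3  [BC · DA = -46/3 ∩ 2·signedArea(BCD) = -118]
   → B = (2, -8/3)

B = (2, -8/3)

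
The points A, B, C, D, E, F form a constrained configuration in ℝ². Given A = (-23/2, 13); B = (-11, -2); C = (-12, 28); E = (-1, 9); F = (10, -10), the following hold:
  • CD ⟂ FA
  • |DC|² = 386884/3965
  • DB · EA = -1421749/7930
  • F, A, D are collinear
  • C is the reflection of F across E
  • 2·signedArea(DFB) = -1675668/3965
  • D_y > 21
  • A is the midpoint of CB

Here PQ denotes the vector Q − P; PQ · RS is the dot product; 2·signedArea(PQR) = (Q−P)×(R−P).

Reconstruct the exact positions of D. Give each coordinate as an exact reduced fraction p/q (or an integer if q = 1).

1. D_x = -76192/3965  [F, A, D are collinear ∩ CD ⟂ FA]
2. D_y = 84274/3965  [F, A, D are collinear ∩ CD ⟂ FA]
   → D = (-76192/3965, 84274/3965)

D = (-76192/3965, 84274/3965)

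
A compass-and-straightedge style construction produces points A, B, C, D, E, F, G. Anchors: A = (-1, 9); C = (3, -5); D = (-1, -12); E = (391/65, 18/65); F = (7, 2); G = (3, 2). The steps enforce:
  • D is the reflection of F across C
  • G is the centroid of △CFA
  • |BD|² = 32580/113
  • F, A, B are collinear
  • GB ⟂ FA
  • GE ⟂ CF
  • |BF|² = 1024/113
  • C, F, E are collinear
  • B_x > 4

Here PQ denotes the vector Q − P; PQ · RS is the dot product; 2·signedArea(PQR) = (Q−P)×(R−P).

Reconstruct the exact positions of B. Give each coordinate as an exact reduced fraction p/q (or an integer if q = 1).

B = (535/113, 450/113)

1. B_x = 535/113  [F, A, B are collinear ∩ GB ⟂ FA]
2. B_y = 450/113  [F, A, B are collinear ∩ GB ⟂ FA]
   → B = (535/113, 450/113)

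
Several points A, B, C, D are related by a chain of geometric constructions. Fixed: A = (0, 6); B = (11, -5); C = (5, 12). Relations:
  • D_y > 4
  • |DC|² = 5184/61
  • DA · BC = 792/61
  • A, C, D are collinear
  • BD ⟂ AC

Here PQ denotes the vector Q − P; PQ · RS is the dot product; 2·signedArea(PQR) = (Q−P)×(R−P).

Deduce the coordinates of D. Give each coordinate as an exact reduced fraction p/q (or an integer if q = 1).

1. D_x = -55/61  [A, C, D are collinear ∩ BD ⟂ AC]
2. D_y = 300/61  [A, C, D are collinear ∩ BD ⟂ AC]
   → D = (-55/61, 300/61)

D = (-55/61, 300/61)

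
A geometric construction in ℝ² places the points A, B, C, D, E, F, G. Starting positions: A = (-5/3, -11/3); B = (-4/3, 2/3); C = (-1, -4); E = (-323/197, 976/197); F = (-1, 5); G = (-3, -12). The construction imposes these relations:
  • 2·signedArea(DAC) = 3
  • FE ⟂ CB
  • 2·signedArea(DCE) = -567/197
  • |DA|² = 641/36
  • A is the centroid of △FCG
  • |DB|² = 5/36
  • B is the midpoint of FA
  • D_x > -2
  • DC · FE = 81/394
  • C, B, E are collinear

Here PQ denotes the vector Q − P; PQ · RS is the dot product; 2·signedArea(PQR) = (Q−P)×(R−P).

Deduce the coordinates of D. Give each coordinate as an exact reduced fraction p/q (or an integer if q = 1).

D = (-1, 1/2)

1. D_x = -1  [DC · FE = 81/394 ∩ 2·signedArea(DAC) = 3]
2. D_y = 1/2  [DC · FE = 81/394 ∩ 2·signedArea(DAC) = 3]
   → D = (-1, 1/2)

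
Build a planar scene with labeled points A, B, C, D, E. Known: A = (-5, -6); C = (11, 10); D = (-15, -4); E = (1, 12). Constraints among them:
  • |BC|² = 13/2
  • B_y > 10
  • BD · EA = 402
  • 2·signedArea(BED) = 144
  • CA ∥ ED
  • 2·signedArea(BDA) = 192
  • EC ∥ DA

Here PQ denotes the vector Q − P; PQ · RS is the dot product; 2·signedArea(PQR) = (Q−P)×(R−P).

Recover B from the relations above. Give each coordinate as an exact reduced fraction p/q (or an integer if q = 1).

1. B_x = 17/2  [2·signedArea(BED) = 144 ∩ 2·signedArea(BDA) = 192]
2. B_y = 21/2  [2·signedArea(BED) = 144 ∩ 2·signedArea(BDA) = 192]
   → B = (17/2, 21/2)

B = (17/2, 21/2)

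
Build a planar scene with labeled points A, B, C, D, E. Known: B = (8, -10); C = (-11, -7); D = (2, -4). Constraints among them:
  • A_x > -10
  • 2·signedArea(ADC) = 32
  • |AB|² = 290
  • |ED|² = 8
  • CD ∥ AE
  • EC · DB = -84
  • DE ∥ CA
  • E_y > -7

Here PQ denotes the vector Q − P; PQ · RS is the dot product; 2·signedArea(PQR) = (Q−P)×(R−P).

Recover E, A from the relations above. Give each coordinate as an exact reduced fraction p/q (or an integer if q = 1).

1. E_x = 4  [line -6·x + 6·y + 60 = 0 ∩ |ED|² = 8]
2. E_y = -6  [line -6·x + 6·y + 60 = 0 ∩ |ED|² = 8]
   → E = (4, -6)
3. A_x = -9  [CD ∥ AE ∩ DE ∥ CA]
4. A_y = -9  [CD ∥ AE ∩ DE ∥ CA]
   → A = (-9, -9)

A = (-9, -9)
E = (4, -6)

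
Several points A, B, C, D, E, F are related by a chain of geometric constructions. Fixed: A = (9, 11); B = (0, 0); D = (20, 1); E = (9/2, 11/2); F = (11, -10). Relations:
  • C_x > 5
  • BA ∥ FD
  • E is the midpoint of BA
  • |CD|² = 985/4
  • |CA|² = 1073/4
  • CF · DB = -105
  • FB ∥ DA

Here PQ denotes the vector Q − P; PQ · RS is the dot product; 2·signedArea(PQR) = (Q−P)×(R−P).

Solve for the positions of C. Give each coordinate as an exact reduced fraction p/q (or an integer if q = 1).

1. C_x = 11/2  [line 20·x + 1·y + -105 = 0 ∩ |CD|² = 985/4]
2. C_y = -5  [line 20·x + 1·y + -105 = 0 ∩ |CD|² = 985/4]
   → C = (11/2, -5)

C = (11/2, -5)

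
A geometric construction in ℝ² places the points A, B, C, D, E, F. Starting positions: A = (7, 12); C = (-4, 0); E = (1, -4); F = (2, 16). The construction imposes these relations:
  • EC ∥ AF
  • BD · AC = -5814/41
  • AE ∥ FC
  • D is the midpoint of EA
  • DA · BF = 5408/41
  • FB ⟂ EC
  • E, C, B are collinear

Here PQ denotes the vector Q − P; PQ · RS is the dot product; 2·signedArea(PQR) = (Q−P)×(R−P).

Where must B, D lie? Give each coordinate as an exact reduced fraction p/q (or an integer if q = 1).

B = (-334/41, 136/41)
D = (4, 4)

1. B_x = -334/41  [E, C, B are collinear ∩ FB ⟂ EC]
2. B_y = 136/41  [E, C, B are collinear ∩ FB ⟂ EC]
   → B = (-334/41, 136/41)
3. D_x = 4  [D is the midpoint of EA]
4. D_y = 4  [D is the midpoint of EA]
   → D = (4, 4)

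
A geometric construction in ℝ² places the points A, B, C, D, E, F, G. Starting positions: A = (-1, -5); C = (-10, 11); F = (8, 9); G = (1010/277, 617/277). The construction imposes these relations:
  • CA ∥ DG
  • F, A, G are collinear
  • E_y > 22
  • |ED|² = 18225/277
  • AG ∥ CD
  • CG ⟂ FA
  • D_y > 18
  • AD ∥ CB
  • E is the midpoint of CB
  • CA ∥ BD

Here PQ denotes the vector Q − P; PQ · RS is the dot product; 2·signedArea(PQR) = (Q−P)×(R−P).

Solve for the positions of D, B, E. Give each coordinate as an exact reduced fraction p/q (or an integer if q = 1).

1. D_x = -1483/277  [CA ∥ DG ∩ AG ∥ CD]
2. D_y = 5049/277  [CA ∥ DG ∩ AG ∥ CD]
   → D = (-1483/277, 5049/277)
3. B_x = -3976/277  [CA ∥ BD ∩ AD ∥ CB]
4. B_y = 9481/277  [CA ∥ BD ∩ AD ∥ CB]
   → B = (-3976/277, 9481/277)
5. E_x = -3373/277  [E is the midpoint of CB]
6. E_y = 6264/277  [E is the midpoint of CB]
   → E = (-3373/277, 6264/277)

B = (-3976/277, 9481/277)
D = (-1483/277, 5049/277)
E = (-3373/277, 6264/277)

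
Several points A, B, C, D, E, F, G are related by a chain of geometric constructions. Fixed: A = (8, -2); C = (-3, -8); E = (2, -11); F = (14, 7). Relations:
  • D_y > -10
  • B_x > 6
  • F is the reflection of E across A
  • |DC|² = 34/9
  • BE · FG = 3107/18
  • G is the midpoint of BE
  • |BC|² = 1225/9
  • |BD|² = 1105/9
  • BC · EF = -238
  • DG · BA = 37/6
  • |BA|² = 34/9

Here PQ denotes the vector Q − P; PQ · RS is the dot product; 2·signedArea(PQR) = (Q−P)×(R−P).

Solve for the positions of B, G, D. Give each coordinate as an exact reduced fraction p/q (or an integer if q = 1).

B = (19/3, -1)
D = (-4/3, -9)
G = (25/6, -6)

1. B_x = 19/3  [line -12·x + -18·y + 58 = 0 ∩ |BC|² = 1225/9]
2. B_y = -1  [line -12·x + -18·y + 58 = 0 ∩ |BC|² = 1225/9]
   → B = (19/3, -1)
3. G_x = 25/6  [G is the midpoint of BE]
4. G_y = -6  [G is the midpoint of BE]
   → G = (25/6, -6)
5. D_x = -4/3  [line -5/3·x + 1·y + 61/9 = 0 ∩ |DC|² = 34/9]
6. D_y = -9  [line -5/3·x + 1·y + 61/9 = 0 ∩ |DC|² = 34/9]
   → D = (-4/3, -9)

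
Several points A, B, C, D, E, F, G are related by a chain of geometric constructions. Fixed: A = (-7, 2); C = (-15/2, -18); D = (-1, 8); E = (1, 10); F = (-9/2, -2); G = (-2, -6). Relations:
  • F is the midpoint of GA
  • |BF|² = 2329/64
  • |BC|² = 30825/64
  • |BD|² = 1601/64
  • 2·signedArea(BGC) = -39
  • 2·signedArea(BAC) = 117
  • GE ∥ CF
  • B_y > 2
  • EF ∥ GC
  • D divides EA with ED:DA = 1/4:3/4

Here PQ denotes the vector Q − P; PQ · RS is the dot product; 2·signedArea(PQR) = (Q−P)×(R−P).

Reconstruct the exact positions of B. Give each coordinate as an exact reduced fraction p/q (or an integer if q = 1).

B = (-9/8, 3)

1. B_x = -9/8  [2·signedArea(BGC) = -39 ∩ 2·signedArea(BAC) = 117]
2. B_y = 3  [2·signedArea(BGC) = -39 ∩ 2·signedArea(BAC) = 117]
   → B = (-9/8, 3)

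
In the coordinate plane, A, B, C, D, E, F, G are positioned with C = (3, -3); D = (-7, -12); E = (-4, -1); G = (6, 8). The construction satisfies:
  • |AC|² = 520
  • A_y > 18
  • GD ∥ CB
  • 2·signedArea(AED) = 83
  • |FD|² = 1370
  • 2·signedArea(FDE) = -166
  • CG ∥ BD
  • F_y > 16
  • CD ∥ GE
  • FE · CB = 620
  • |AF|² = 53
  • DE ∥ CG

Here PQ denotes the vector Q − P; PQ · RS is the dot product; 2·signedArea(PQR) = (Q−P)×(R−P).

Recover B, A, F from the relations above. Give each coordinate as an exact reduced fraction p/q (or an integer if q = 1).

A = (9, 19)
B = (-10, -23)
F = (16, 17)

1. B_x = -10  [CG ∥ BD ∩ GD ∥ CB]
2. B_y = -23  [CG ∥ BD ∩ GD ∥ CB]
   → B = (-10, -23)
3. A_x = 9  [line 11·x + -3·y + -42 = 0 ∩ |AC|² = 520]
4. A_y = 19  [line 11·x + -3·y + -42 = 0 ∩ |AC|² = 520]
   → A = (9, 19)
5. F_x = 16  [FE · CB = 620 ∩ 2·signedArea(FDE) = -166]
6. F_y = 17  [FE · CB = 620 ∩ 2·signedArea(FDE) = -166]
   → F = (16, 17)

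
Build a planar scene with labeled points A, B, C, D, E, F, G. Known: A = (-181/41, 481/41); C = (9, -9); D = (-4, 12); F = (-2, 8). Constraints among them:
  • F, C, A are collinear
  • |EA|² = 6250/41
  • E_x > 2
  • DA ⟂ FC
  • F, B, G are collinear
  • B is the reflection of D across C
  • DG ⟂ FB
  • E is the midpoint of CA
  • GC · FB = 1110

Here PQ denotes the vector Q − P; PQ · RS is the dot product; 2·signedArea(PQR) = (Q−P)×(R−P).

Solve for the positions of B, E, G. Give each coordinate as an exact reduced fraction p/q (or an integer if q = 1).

B = (22, -30)
E = (94/41, 56/41)
G = (-442/101, 1188/101)

1. B_x = 22  [B is the reflection of D across C]
2. B_y = -30  [B is the reflection of D across C]
   → B = (22, -30)
3. E_x = 94/41  [E is the midpoint of CA]
4. E_y = 56/41  [E is the midpoint of CA]
   → E = (94/41, 56/41)
5. G_x = -442/101  [F, B, G are collinear ∩ DG ⟂ FB]
6. G_y = 1188/101  [F, B, G are collinear ∩ DG ⟂ FB]
   → G = (-442/101, 1188/101)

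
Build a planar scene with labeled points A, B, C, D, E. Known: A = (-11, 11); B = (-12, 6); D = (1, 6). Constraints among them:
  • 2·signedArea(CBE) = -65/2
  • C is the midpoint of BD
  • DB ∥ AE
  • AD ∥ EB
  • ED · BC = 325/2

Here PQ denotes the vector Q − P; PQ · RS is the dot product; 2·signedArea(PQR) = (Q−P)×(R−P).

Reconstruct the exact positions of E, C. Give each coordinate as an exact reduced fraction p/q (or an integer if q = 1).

C = (-11/2, 6)
E = (-24, 11)

1. E_x = -24  [AD ∥ EB ∩ DB ∥ AE]
2. E_y = 11  [AD ∥ EB ∩ DB ∥ AE]
   → E = (-24, 11)
3. C_x = -11/2  [C is the midpoint of BD]
4. C_y = 6  [C is the midpoint of BD]
   → C = (-11/2, 6)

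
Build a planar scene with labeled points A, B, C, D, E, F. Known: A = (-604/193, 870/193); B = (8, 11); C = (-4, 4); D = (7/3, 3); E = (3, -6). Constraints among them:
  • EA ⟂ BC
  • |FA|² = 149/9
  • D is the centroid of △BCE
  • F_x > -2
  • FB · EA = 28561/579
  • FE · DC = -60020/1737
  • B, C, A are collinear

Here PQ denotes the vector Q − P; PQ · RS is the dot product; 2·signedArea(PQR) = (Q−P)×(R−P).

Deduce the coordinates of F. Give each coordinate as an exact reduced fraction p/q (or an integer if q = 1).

F = (-797/579, 484/579)

1. F_x = -797/579  [FE · DC = -60020/1737 ∩ FB · EA = 28561/579]
2. F_y = 484/579  [FE · DC = -60020/1737 ∩ FB · EA = 28561/579]
   → F = (-797/579, 484/579)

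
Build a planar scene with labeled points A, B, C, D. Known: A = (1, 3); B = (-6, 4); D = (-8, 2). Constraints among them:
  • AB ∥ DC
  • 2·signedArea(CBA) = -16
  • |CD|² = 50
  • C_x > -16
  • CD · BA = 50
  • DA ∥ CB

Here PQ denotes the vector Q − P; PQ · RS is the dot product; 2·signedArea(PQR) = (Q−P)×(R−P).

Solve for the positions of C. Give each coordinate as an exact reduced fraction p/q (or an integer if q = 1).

C = (-15, 3)

1. C_x = -15  [DA ∥ CB ∩ AB ∥ DC]
2. C_y = 3  [DA ∥ CB ∩ AB ∥ DC]
   → C = (-15, 3)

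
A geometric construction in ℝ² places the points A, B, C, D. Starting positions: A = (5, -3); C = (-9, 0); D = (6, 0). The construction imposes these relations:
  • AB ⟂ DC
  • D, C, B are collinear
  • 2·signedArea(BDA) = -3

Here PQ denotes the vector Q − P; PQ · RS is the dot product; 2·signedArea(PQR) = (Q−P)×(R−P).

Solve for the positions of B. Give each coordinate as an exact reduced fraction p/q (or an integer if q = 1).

B = (5, 0)

1. B_x = 5  [D, C, B are collinear ∩ AB ⟂ DC]
2. B_y = 0  [D, C, B are collinear ∩ AB ⟂ DC]
   → B = (5, 0)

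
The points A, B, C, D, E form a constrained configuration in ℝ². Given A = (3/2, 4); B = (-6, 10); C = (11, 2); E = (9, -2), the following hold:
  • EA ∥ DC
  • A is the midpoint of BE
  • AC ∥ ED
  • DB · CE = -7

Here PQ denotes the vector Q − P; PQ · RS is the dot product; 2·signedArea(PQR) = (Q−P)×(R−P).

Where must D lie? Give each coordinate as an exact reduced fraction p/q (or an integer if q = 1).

D = (37/2, -4)

1. D_x = 37/2  [EA ∥ DC ∩ AC ∥ ED]
2. D_y = -4  [EA ∥ DC ∩ AC ∥ ED]
   → D = (37/2, -4)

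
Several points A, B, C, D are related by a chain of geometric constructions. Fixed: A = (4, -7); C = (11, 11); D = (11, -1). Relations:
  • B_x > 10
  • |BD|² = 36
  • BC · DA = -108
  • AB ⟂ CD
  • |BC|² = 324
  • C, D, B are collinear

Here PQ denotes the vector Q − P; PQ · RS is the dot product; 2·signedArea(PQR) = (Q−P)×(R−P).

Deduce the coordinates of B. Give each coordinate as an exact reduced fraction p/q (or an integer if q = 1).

B = (11, -7)

1. B_x = 11  [C, D, B are collinear ∩ AB ⟂ CD]
2. B_y = -7  [C, D, B are collinear ∩ AB ⟂ CD]
   → B = (11, -7)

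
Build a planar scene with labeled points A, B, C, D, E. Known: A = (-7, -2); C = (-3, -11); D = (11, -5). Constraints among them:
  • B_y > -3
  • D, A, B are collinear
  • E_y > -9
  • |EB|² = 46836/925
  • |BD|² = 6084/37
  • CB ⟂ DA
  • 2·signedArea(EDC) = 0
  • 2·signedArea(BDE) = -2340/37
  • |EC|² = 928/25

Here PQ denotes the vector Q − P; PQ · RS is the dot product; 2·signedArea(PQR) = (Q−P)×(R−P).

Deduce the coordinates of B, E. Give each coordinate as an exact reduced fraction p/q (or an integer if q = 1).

B = (-61/37, -107/37)
E = (13/5, -43/5)

1. B_x = -61/37  [D, A, B are collinear ∩ CB ⟂ DA]
2. B_y = -107/37  [D, A, B are collinear ∩ CB ⟂ DA]
   → B = (-61/37, -107/37)
3. E_x = 13/5  [2·signedArea(EDC) = 0 ∩ 2·signedArea(BDE) = -2340/37]
4. E_y = -43/5  [2·signedArea(EDC) = 0 ∩ 2·signedArea(BDE) = -2340/37]
   → E = (13/5, -43/5)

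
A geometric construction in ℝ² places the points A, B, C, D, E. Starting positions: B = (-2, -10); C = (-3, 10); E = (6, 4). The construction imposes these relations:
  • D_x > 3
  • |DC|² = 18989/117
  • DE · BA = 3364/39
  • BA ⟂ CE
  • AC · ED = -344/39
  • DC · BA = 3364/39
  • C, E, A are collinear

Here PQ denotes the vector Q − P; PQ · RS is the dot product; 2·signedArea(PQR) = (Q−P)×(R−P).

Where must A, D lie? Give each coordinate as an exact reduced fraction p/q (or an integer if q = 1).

A = (90/13, 44/13)
D = (142/39, -34/39)

1. A_x = 90/13  [C, E, A are collinear ∩ BA ⟂ CE]
2. A_y = 44/13  [C, E, A are collinear ∩ BA ⟂ CE]
   → A = (90/13, 44/13)
3. D_x = 142/39  [DC · BA = 3364/39 ∩ AC · ED = -344/39]
4. D_y = -34/39  [DC · BA = 3364/39 ∩ AC · ED = -344/39]
   → D = (142/39, -34/39)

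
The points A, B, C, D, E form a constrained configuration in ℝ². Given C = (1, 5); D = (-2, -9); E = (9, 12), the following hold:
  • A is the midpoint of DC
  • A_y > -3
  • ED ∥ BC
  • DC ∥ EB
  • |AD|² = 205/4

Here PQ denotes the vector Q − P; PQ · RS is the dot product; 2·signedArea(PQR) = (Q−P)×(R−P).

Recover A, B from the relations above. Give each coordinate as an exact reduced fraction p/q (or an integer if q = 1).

1. A_x = -1/2  [A is the midpoint of DC]
2. A_y = -2  [A is the midpoint of DC]
   → A = (-1/2, -2)
3. B_x = 12  [ED ∥ BC ∩ DC ∥ EB]
4. B_y = 26  [ED ∥ BC ∩ DC ∥ EB]
   → B = (12, 26)

A = (-1/2, -2)
B = (12, 26)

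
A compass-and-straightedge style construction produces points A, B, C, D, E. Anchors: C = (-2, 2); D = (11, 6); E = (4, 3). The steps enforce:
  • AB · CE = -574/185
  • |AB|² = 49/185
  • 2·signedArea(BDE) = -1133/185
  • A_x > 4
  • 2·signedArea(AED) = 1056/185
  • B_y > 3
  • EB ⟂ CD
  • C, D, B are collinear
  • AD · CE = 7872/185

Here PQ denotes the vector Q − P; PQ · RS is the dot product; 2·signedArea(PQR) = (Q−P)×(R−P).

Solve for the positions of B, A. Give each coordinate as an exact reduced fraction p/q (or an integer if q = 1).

1. B_x = 696/185  [C, D, B are collinear ∩ EB ⟂ CD]
2. B_y = 698/185  [C, D, B are collinear ∩ EB ⟂ CD]
   → B = (696/185, 698/185)
3. A_x = 787/185  [AB · CE = -574/185 ∩ 2·signedArea(AED) = 1056/185]
4. A_y = 726/185  [AB · CE = -574/185 ∩ 2·signedArea(AED) = 1056/185]
   → A = (787/185, 726/185)

A = (787/185, 726/185)
B = (696/185, 698/185)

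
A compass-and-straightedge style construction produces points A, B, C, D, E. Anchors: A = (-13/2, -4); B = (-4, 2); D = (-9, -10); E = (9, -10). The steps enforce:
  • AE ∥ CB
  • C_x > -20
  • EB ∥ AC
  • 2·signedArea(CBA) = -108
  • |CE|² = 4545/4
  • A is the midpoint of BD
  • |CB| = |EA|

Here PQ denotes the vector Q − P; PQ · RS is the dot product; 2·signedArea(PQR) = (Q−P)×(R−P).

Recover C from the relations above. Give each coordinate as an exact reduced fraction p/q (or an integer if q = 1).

C = (-39/2, 8)

1. C_x = -39/2  [AE ∥ CB ∩ EB ∥ AC]
2. C_y = 8  [AE ∥ CB ∩ EB ∥ AC]
   → C = (-39/2, 8)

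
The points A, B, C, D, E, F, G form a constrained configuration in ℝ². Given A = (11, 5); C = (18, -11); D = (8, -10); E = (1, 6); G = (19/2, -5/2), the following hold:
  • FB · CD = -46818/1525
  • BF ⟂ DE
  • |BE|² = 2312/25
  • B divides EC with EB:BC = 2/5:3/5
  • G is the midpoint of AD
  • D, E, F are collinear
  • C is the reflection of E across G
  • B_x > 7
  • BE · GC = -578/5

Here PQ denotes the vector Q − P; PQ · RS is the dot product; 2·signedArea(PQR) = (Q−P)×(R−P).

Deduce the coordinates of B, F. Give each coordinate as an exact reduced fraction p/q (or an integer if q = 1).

1. B_x = 39/5  [B divides EC with EB:BC = 2/5:3/5]
2. B_y = -4/5  [B divides EC with EB:BC = 2/5:3/5]
   → B = (39/5, -4/5)
3. F_x = 6999/1525  [D, E, F are collinear ∩ BF ⟂ DE]
4. F_y = -3362/1525  [D, E, F are collinear ∩ BF ⟂ DE]
   → F = (6999/1525, -3362/1525)

B = (39/5, -4/5)
F = (6999/1525, -3362/1525)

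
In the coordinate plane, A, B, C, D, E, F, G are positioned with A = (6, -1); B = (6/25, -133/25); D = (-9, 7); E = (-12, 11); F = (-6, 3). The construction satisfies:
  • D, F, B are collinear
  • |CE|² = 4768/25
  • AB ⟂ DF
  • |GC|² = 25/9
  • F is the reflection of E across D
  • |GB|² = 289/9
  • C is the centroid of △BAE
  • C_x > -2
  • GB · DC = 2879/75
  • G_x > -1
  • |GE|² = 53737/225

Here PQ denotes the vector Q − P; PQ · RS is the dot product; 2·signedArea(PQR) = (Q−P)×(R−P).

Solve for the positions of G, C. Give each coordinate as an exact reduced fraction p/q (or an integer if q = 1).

1. C_x = -48/25  [C is the centroid of △BAE]
2. C_y = 39/25  [C is the centroid of △BAE]
   → C = (-48/25, 39/25)
3. G_x = -23/25  [line -177/25·x + 136/25·y + -581/75 = 0 ∩ |GB|² = 289/9]
4. G_y = 17/75  [line -177/25·x + 136/25·y + -581/75 = 0 ∩ |GB|² = 289/9]
   → G = (-23/25, 17/75)

C = (-48/25, 39/25)
G = (-23/25, 17/75)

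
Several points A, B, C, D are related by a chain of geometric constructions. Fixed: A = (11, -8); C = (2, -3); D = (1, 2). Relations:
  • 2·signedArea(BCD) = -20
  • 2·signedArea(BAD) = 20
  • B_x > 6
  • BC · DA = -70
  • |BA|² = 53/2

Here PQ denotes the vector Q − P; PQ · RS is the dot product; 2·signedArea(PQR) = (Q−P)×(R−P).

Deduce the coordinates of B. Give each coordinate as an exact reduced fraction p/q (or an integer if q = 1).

1. B_x = 13/2  [2·signedArea(BAD) = 20 ∩ BC · DA = -70]
2. B_y = -11/2  [2·signedArea(BAD) = 20 ∩ BC · DA = -70]
   → B = (13/2, -11/2)

B = (13/2, -11/2)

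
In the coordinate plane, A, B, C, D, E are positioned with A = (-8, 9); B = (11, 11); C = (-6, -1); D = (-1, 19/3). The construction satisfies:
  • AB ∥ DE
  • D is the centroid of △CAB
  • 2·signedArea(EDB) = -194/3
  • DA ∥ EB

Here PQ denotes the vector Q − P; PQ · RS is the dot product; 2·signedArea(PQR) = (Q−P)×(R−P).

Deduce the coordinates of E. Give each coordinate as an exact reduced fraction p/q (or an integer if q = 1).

1. E_x = 18  [DA ∥ EB ∩ AB ∥ DE]
2. E_y = 25/3  [DA ∥ EB ∩ AB ∥ DE]
   → E = (18, 25/3)

E = (18, 25/3)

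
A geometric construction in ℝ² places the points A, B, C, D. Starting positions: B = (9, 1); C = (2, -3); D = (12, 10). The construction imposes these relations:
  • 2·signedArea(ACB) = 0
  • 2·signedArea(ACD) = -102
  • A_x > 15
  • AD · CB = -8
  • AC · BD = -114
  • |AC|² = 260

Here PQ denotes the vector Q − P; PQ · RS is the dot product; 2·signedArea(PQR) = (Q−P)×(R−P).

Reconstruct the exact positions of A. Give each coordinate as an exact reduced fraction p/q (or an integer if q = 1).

A = (16, 5)

1. A_x = 16  [2·signedArea(ACB) = 0 ∩ AD · CB = -8]
2. A_y = 5  [2·signedArea(ACB) = 0 ∩ AD · CB = -8]
   → A = (16, 5)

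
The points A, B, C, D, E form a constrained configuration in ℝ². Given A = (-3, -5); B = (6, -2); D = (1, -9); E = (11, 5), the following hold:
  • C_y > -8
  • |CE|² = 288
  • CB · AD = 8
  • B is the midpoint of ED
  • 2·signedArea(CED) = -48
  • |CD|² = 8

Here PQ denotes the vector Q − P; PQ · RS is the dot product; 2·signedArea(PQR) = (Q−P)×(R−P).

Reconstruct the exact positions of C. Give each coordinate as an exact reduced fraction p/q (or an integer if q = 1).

1. C_x = -1  [2·signedArea(CED) = -48 ∩ CB · AD = 8]
2. C_y = -7  [2·signedArea(CED) = -48 ∩ CB · AD = 8]
   → C = (-1, -7)

C = (-1, -7)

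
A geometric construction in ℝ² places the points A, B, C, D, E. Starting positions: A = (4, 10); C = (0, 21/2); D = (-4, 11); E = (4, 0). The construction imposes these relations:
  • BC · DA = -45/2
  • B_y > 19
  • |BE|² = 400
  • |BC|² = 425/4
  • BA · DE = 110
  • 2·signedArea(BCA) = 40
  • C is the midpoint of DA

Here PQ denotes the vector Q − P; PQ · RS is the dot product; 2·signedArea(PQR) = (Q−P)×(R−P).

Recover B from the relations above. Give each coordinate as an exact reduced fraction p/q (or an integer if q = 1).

B = (4, 20)

1. B_x = 4  [BA · DE = 110 ∩ BC · DA = -45/2]
2. B_y = 20  [BA · DE = 110 ∩ BC · DA = -45/2]
   → B = (4, 20)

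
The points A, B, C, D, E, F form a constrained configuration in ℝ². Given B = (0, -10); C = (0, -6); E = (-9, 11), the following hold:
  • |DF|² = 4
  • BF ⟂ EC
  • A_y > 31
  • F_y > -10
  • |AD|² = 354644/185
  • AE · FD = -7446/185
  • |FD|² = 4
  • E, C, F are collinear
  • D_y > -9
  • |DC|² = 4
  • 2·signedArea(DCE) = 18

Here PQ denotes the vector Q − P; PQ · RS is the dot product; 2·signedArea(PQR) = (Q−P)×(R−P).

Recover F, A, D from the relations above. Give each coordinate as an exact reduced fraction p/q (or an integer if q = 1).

1. F_x = 306/185  [E, C, F are collinear ∩ BF ⟂ EC]
2. F_y = -1688/185  [E, C, F are collinear ∩ BF ⟂ EC]
   → F = (306/185, -1688/185)
3. D_x = 0  [line -17·x + -9·y + -72 = 0 ∩ |DF|² = 4]
4. D_y = -8  [line -17·x + -9·y + -72 = 0 ∩ |DF|² = 4]
   → D = (0, -8)
5. A_x = -3636/185  [line 306/185·x + -208/185·y + 12488/185 = 0 ∩ |AD|² = 354644/185]
6. A_y = 5758/185  [line 306/185·x + -208/185·y + 12488/185 = 0 ∩ |AD|² = 354644/185]
   → A = (-3636/185, 5758/185)

A = (-3636/185, 5758/185)
D = (0, -8)
F = (306/185, -1688/185)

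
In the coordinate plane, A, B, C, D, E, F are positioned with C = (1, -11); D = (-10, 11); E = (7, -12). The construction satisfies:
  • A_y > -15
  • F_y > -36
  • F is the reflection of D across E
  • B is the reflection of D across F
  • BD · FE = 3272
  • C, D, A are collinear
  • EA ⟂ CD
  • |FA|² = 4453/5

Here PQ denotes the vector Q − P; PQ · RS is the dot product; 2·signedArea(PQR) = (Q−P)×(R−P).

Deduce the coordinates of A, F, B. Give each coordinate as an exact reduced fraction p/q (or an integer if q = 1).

A = (13/5, -71/5)
B = (58, -81)
F = (24, -35)

1. A_x = 13/5  [C, D, A are collinear ∩ EA ⟂ CD]
2. A_y = -71/5  [C, D, A are collinear ∩ EA ⟂ CD]
   → A = (13/5, -71/5)
3. F_x = 24  [F is the reflection of D across E]
4. F_y = -35  [F is the reflection of D across E]
   → F = (24, -35)
5. B_x = 58  [B is the reflection of D across F]
6. B_y = -81  [B is the reflection of D across F]
   → B = (58, -81)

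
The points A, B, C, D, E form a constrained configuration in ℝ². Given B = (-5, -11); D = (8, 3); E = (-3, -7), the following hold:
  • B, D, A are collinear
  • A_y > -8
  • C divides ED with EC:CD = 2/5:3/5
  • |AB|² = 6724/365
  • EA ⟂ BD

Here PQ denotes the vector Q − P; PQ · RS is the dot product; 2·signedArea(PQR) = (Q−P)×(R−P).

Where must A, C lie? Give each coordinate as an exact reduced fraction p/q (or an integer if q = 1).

1. A_x = -759/365  [B, D, A are collinear ∩ EA ⟂ BD]
2. A_y = -2867/365  [B, D, A are collinear ∩ EA ⟂ BD]
   → A = (-759/365, -2867/365)
3. C_x = 7/5  [C divides ED with EC:CD = 2/5:3/5]
4. C_y = -3  [C divides ED with EC:CD = 2/5:3/5]
   → C = (7/5, -3)

A = (-759/365, -2867/365)
C = (7/5, -3)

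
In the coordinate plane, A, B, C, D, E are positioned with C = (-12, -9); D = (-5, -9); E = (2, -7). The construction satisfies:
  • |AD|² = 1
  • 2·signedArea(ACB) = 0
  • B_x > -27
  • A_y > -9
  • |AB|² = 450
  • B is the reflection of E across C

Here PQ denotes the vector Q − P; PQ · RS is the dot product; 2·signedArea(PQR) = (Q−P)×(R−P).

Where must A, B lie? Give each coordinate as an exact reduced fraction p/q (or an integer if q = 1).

1. B_x = -26  [B is the reflection of E across C]
2. B_y = -11  [B is the reflection of E across C]
   → B = (-26, -11)
3. A_x = -5  [line 2·x + -14·y + -102 = 0 ∩ |AB|² = 450]
4. A_y = -8  [line 2·x + -14·y + -102 = 0 ∩ |AB|² = 450]
   → A = (-5, -8)

A = (-5, -8)
B = (-26, -11)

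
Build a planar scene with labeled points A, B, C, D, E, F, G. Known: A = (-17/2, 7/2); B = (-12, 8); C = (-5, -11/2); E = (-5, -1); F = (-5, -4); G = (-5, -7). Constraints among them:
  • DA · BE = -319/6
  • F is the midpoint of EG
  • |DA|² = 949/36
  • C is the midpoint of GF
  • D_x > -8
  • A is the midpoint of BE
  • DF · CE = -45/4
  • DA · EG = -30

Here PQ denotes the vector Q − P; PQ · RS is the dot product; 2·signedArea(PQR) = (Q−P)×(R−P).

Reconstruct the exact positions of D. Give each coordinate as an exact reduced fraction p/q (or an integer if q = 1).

D = (-22/3, -3/2)

1. D_x = -22/3  [DF · CE = -45/4 ∩ DA · BE = -319/6]
2. D_y = -3/2  [DF · CE = -45/4 ∩ DA · BE = -319/6]
   → D = (-22/3, -3/2)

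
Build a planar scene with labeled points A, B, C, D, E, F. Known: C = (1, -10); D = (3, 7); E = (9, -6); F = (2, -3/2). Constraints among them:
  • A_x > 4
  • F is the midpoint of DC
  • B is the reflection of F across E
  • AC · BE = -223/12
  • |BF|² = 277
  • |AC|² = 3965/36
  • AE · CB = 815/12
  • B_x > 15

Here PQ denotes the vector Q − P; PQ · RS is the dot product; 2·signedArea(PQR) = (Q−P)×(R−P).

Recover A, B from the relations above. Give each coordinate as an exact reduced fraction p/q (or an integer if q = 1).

A = (14/3, -1/6)
B = (16, -21/2)

1. B_x = 16  [B is the reflection of F across E]
2. B_y = -21/2  [B is the reflection of F across E]
   → B = (16, -21/2)
3. A_x = 14/3  [AE · CB = 815/12 ∩ AC · BE = -223/12]
4. A_y = -1/6  [AE · CB = 815/12 ∩ AC · BE = -223/12]
   → A = (14/3, -1/6)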